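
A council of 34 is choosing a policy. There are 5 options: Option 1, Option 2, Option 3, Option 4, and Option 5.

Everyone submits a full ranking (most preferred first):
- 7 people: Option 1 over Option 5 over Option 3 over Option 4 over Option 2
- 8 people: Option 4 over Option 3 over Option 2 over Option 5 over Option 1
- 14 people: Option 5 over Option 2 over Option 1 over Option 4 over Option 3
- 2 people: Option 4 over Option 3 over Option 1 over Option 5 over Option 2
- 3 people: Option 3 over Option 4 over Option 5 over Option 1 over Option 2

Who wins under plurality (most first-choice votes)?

First-place votes: Option 1 7, Option 2 0, Option 3 3, Option 4 10, Option 5 14.

Option 5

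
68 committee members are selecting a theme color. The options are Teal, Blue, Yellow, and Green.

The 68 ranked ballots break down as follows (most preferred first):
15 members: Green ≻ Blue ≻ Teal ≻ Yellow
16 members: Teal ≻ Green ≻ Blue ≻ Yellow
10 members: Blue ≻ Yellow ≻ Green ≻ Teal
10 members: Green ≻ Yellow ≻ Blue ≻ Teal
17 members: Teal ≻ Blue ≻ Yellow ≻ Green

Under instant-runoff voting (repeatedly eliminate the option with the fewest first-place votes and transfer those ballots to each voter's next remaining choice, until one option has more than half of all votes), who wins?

Round 1: Teal 33, Blue 10, Yellow 0, Green 25. Yellow eliminated.
Round 2: Teal 33, Blue 10, Green 25. Blue eliminated.
Round 3: Teal 33, Green 35. Green has a majority (≥35).

Green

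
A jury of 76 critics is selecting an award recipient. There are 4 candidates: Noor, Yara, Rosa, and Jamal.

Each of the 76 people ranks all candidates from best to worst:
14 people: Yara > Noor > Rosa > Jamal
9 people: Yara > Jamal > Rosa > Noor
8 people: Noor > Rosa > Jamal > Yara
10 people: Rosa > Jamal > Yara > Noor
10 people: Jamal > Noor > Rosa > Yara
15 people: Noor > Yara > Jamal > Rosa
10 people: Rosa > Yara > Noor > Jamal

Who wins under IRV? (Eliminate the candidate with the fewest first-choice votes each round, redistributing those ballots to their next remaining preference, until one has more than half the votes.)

Yara

Round 1: Noor 23, Yara 23, Rosa 20, Jamal 10. Jamal eliminated.
Round 2: Noor 33, Yara 23, Rosa 20. Rosa eliminated.
Round 3: Noor 33, Yara 43. Yara has a majority (≥39).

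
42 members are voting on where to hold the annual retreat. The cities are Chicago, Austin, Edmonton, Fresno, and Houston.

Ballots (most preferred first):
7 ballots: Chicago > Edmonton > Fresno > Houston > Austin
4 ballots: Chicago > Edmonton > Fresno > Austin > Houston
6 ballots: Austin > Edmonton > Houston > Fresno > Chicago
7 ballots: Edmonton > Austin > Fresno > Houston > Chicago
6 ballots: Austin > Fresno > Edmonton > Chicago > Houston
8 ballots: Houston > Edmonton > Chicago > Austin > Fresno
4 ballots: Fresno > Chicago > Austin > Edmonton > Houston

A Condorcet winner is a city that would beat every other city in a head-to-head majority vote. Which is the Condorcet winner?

Edmonton

Edmonton vs Chicago: 27–15
Edmonton vs Austin: 26–16
Edmonton vs Fresno: 32–10
Edmonton vs Houston: 34–8
Edmonton beats every other city.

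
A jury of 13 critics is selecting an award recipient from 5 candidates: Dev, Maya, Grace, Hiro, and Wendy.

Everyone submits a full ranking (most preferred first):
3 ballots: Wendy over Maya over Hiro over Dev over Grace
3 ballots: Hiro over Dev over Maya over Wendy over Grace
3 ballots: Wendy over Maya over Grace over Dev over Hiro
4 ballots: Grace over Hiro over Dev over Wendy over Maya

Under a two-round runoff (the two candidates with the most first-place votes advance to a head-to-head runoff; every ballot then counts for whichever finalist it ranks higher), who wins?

Wendy

Round 1 first-place votes: Dev 0, Maya 0, Grace 4, Hiro 3, Wendy 6. Wendy and Grace advance.
Runoff: Wendy is ranked above Grace on 9 ballots, Grace above Wendy on 4.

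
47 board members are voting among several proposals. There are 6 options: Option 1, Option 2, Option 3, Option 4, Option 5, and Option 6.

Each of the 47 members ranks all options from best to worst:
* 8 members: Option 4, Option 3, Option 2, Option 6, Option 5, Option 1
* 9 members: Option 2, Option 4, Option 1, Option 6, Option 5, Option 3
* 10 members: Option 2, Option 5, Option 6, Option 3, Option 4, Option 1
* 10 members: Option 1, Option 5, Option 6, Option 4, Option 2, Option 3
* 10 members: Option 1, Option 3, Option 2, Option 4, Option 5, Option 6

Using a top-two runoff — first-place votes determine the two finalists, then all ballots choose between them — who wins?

Round 1 first-place votes: Option 1 20, Option 2 19, Option 3 0, Option 4 8, Option 5 0, Option 6 0. Option 1 and Option 2 advance.
Runoff: Option 1 is ranked above Option 2 on 20 ballots, Option 2 above Option 1 on 27.

Option 2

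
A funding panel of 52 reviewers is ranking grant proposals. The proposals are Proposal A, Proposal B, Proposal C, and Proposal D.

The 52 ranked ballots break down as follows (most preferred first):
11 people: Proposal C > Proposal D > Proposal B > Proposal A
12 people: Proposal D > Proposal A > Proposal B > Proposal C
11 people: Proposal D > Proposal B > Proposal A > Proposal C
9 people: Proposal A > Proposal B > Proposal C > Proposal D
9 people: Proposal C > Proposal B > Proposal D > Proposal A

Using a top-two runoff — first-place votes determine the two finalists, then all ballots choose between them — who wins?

Round 1 first-place votes: Proposal A 9, Proposal B 0, Proposal C 20, Proposal D 23. Proposal D and Proposal C advance.
Runoff: Proposal D is ranked above Proposal C on 23 ballots, Proposal C above Proposal D on 29.

Proposal C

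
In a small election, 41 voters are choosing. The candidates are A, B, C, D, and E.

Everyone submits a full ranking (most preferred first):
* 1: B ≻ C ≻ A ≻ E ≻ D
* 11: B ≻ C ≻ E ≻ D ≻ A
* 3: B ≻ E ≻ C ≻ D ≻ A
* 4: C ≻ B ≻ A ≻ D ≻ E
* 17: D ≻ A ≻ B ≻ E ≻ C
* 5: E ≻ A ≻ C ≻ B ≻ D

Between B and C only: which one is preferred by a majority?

B

B is ranked above C on 32 ballots; C above B on 9.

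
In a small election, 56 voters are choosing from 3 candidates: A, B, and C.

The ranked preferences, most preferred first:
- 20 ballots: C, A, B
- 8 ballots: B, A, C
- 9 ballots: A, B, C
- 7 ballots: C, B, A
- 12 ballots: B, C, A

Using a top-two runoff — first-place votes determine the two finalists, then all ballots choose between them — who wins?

Round 1 first-place votes: A 9, B 20, C 27. C and B advance.
Runoff: C is ranked above B on 27 ballots, B above C on 29.

B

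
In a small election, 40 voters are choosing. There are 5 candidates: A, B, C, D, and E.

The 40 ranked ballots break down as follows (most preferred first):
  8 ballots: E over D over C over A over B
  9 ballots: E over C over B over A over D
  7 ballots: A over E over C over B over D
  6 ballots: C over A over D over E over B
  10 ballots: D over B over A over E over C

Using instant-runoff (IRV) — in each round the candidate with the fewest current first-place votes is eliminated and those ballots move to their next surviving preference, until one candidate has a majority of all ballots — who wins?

A

Round 1: A 7, B 0, C 6, D 10, E 17. B eliminated.
Round 2: A 7, C 6, D 10, E 17. C eliminated.
Round 3: A 13, D 10, E 17. D eliminated.
Round 4: A 23, E 17. A has a majority (≥21).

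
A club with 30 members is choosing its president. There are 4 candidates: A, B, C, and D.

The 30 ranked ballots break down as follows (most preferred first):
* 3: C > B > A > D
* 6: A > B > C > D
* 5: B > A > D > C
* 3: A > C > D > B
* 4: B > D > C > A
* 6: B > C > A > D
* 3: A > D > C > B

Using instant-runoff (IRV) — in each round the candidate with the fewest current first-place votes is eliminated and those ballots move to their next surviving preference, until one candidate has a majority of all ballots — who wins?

B

Round 1: A 12, B 15, C 3, D 0. D eliminated.
Round 2: A 12, B 15, C 3. C eliminated.
Round 3: A 12, B 18. B has a majority (≥16).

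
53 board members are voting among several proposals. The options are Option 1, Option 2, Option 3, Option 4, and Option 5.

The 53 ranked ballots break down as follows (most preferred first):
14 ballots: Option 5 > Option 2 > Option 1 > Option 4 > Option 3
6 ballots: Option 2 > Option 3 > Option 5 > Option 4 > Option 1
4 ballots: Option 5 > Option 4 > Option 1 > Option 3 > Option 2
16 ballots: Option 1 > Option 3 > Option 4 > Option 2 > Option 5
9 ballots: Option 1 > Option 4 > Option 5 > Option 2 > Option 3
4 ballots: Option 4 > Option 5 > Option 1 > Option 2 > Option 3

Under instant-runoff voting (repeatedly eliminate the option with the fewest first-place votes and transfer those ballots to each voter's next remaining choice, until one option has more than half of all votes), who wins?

Round 1: Option 1 25, Option 2 6, Option 3 0, Option 4 4, Option 5 18. Option 3 eliminated.
Round 2: Option 1 25, Option 2 6, Option 4 4, Option 5 18. Option 4 eliminated.
Round 3: Option 1 25, Option 2 6, Option 5 22. Option 2 eliminated.
Round 4: Option 1 25, Option 5 28. Option 5 has a majority (≥27).

Option 5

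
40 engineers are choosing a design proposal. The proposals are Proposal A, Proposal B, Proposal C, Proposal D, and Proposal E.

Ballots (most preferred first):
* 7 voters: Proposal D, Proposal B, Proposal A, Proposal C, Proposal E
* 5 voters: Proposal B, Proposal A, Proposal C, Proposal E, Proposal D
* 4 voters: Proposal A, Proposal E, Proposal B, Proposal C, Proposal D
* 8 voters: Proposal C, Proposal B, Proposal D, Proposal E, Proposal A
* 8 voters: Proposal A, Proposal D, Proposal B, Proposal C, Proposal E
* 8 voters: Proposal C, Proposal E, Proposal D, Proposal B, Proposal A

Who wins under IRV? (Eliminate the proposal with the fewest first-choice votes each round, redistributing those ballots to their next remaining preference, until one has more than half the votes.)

Proposal A

Round 1: Proposal A 12, Proposal B 5, Proposal C 16, Proposal D 7, Proposal E 0. Proposal E eliminated.
Round 2: Proposal A 12, Proposal B 5, Proposal C 16, Proposal D 7. Proposal B eliminated.
Round 3: Proposal A 17, Proposal C 16, Proposal D 7. Proposal D eliminated.
Round 4: Proposal A 24, Proposal C 16. Proposal A has a majority (≥21).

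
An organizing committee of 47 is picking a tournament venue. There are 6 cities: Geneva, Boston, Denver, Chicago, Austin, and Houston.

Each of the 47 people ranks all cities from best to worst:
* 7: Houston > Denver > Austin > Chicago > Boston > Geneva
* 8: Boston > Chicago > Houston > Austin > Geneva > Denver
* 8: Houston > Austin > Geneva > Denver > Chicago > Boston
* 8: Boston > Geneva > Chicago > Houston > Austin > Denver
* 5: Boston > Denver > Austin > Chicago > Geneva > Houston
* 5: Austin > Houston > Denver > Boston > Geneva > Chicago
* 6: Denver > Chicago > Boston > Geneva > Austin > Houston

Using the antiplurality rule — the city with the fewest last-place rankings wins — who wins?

Austin

Last-place votes: Geneva 7, Boston 8, Denver 16, Chicago 5, Austin 0, Houston 11.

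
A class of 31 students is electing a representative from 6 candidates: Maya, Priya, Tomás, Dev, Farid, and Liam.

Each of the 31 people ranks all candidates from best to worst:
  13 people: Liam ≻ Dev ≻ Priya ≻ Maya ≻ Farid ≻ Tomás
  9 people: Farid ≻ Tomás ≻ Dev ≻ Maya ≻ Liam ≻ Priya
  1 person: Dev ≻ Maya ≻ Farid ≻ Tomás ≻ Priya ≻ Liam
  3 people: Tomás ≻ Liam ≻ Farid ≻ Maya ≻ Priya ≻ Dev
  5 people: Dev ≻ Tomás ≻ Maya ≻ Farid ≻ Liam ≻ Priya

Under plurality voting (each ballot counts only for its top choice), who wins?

Liam

First-place votes: Maya 0, Priya 0, Tomás 3, Dev 6, Farid 9, Liam 13.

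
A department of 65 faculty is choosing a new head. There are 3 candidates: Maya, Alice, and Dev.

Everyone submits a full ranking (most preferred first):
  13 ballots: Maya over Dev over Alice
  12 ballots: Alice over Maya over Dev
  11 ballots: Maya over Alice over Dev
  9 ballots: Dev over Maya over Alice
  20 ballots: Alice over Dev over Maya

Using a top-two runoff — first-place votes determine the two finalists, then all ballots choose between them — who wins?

Maya

Round 1 first-place votes: Maya 24, Alice 32, Dev 9. Alice and Maya advance.
Runoff: Alice is ranked above Maya on 32 ballots, Maya above Alice on 33.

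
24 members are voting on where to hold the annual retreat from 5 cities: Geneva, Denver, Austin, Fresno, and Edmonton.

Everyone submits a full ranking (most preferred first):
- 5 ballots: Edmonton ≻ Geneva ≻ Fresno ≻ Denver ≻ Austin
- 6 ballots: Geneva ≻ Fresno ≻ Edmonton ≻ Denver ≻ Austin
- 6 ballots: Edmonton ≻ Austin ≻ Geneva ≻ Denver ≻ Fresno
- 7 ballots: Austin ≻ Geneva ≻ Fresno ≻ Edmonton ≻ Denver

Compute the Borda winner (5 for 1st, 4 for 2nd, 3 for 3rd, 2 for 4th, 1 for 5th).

Geneva: 5×4 + 6×5 + 6×3 + 7×4 = 96
Denver: 5×2 + 6×2 + 6×2 + 7×1 = 41
Austin: 5×1 + 6×1 + 6×4 + 7×5 = 70
Fresno: 5×3 + 6×4 + 6×1 + 7×3 = 66
Edmonton: 5×5 + 6×3 + 6×5 + 7×2 = 87

Geneva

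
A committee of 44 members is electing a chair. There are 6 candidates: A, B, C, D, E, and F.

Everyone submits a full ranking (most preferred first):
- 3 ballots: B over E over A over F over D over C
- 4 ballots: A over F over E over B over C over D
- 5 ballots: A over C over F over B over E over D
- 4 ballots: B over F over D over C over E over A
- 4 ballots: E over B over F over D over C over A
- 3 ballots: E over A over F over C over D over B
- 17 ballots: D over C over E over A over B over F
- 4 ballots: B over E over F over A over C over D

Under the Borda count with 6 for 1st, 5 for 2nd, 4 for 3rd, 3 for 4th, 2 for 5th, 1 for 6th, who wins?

E

A: 3×4 + 4×6 + 5×6 + 4×1 + 4×1 + 3×5 + 17×3 + 4×3 = 152
B: 3×6 + 4×3 + 5×3 + 4×6 + 4×5 + 3×1 + 17×2 + 4×6 = 150
C: 3×1 + 4×2 + 5×5 + 4×3 + 4×2 + 3×3 + 17×5 + 4×2 = 158
D: 3×2 + 4×1 + 5×1 + 4×4 + 4×3 + 3×2 + 17×6 + 4×1 = 155
E: 3×5 + 4×4 + 5×2 + 4×2 + 4×6 + 3×6 + 17×4 + 4×5 = 179
F: 3×3 + 4×5 + 5×4 + 4×5 + 4×4 + 3×4 + 17×1 + 4×4 = 130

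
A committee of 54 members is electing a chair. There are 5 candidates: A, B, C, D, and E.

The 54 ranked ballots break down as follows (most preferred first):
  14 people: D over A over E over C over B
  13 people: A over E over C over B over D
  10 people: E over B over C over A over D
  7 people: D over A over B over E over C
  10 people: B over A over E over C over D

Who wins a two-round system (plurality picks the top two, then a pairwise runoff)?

Round 1 first-place votes: A 13, B 10, C 0, D 21, E 10. D and A advance.
Runoff: D is ranked above A on 21 ballots, A above D on 33.

A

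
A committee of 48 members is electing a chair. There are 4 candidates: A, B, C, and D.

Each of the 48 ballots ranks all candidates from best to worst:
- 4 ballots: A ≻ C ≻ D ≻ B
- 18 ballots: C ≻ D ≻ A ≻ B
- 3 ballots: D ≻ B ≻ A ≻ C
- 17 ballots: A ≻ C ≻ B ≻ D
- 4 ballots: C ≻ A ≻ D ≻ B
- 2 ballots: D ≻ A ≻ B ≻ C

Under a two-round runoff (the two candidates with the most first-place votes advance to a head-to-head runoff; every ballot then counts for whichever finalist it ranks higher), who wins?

A

Round 1 first-place votes: A 21, B 0, C 22, D 5. C and A advance.
Runoff: C is ranked above A on 22 ballots, A above C on 26.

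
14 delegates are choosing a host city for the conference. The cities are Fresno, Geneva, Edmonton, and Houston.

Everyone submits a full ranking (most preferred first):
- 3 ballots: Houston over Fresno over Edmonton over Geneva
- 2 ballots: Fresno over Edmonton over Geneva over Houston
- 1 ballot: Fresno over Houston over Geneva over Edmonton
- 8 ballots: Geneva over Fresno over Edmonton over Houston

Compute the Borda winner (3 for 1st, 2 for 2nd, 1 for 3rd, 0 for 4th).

Fresno

Fresno: 3×2 + 2×3 + 1×3 + 8×2 = 31
Geneva: 3×0 + 2×1 + 1×1 + 8×3 = 27
Edmonton: 3×1 + 2×2 + 1×0 + 8×1 = 15
Houston: 3×3 + 2×0 + 1×2 + 8×0 = 11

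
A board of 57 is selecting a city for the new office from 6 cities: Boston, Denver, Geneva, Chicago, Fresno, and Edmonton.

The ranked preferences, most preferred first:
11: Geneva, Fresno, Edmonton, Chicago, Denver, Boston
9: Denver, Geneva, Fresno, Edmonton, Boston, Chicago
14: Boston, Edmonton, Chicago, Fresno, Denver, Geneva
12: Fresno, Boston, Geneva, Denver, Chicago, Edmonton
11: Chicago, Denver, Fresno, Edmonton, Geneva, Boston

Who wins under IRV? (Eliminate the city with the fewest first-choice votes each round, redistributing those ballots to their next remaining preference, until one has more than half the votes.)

Round 1: Boston 14, Denver 9, Geneva 11, Chicago 11, Fresno 12, Edmonton 0. Edmonton eliminated.
Round 2: Boston 14, Denver 9, Geneva 11, Chicago 11, Fresno 12. Denver eliminated.
Round 3: Boston 14, Geneva 20, Chicago 11, Fresno 12. Chicago eliminated.
Round 4: Boston 14, Geneva 20, Fresno 23. Boston eliminated.
Round 5: Geneva 20, Fresno 37. Fresno has a majority (≥29).

Fresno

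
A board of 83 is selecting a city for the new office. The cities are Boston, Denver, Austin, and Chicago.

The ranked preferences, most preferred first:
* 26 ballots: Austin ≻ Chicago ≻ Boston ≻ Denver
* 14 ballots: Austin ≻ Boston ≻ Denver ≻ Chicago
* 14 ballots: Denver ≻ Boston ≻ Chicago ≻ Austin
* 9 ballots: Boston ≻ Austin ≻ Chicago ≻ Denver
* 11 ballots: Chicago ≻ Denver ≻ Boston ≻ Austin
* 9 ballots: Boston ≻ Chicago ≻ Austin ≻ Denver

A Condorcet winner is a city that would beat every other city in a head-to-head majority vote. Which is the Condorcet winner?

Boston vs Denver: 58–25
Boston vs Austin: 43–40
Boston vs Chicago: 46–37
Boston beats every other city.

Boston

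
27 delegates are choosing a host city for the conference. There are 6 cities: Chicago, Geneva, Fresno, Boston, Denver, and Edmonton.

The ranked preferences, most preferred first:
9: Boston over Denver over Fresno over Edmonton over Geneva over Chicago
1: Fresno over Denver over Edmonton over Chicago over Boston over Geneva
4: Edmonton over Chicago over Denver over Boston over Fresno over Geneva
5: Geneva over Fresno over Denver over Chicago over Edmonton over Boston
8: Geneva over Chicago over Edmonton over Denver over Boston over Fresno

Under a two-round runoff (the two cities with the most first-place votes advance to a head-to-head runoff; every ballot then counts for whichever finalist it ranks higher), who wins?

Boston

Round 1 first-place votes: Chicago 0, Geneva 13, Fresno 1, Boston 9, Denver 0, Edmonton 4. Geneva and Boston advance.
Runoff: Geneva is ranked above Boston on 13 ballots, Boston above Geneva on 14.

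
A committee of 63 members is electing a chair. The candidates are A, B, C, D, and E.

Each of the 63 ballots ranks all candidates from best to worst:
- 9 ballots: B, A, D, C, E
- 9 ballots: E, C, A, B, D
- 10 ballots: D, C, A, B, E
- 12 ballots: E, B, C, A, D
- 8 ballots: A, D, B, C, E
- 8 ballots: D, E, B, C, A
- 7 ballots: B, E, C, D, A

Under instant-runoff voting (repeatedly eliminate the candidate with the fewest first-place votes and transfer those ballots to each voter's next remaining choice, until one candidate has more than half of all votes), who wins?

D

Round 1: A 8, B 16, C 0, D 18, E 21. C eliminated.
Round 2: A 8, B 16, D 18, E 21. A eliminated.
Round 3: B 16, D 26, E 21. B eliminated.
Round 4: D 35, E 28. D has a majority (≥32).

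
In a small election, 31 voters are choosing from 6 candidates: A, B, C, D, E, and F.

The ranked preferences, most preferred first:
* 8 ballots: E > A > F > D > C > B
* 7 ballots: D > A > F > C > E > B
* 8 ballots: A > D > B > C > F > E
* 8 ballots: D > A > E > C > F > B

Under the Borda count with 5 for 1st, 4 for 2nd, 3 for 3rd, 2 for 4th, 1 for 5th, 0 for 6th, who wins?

A

A: 8×4 + 7×4 + 8×5 + 8×4 = 132
B: 8×0 + 7×0 + 8×3 + 8×0 = 24
C: 8×1 + 7×2 + 8×2 + 8×2 = 54
D: 8×2 + 7×5 + 8×4 + 8×5 = 123
E: 8×5 + 7×1 + 8×0 + 8×3 = 71
F: 8×3 + 7×3 + 8×1 + 8×1 = 61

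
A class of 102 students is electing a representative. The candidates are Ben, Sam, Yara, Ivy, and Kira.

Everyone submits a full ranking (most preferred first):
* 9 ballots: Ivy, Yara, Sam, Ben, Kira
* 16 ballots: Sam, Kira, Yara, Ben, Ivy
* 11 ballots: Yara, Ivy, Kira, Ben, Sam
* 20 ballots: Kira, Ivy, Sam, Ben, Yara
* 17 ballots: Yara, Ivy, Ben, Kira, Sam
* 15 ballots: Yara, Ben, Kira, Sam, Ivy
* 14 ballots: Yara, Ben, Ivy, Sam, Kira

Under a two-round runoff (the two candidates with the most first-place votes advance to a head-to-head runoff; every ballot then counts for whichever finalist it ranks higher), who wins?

Yara

Round 1 first-place votes: Ben 0, Sam 16, Yara 57, Ivy 9, Kira 20. Yara and Kira advance.
Runoff: Yara is ranked above Kira on 66 ballots, Kira above Yara on 36.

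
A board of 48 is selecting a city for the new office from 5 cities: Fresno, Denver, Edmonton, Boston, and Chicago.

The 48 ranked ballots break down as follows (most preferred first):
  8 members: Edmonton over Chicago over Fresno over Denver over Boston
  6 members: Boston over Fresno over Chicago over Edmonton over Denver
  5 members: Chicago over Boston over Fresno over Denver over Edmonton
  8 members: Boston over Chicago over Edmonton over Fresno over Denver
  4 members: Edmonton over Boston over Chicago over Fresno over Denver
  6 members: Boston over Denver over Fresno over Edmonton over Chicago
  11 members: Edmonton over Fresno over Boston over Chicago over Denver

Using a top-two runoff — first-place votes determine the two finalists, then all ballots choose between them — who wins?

Boston

Round 1 first-place votes: Fresno 0, Denver 0, Edmonton 23, Boston 20, Chicago 5. Edmonton and Boston advance.
Runoff: Edmonton is ranked above Boston on 23 ballots, Boston above Edmonton on 25.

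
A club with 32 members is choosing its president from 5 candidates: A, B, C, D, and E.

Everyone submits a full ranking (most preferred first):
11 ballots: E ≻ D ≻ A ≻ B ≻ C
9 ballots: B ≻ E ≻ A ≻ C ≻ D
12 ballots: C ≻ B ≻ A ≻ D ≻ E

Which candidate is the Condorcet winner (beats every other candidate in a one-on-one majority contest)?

B vs A: 21–11
B vs C: 20–12
B vs D: 21–11
B vs E: 21–11
B beats every other candidate.

B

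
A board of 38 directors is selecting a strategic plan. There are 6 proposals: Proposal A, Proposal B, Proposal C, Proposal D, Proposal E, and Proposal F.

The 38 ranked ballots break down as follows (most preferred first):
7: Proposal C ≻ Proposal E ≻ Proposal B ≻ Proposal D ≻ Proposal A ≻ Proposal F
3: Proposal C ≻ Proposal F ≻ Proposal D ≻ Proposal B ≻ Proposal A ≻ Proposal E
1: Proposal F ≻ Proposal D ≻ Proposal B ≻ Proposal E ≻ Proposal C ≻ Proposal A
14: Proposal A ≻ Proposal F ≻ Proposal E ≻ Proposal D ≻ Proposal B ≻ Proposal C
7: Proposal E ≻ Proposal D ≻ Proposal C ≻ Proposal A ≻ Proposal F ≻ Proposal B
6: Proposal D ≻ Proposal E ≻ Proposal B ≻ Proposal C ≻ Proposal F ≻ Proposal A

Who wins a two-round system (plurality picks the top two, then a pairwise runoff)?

Proposal C

Round 1 first-place votes: Proposal A 14, Proposal B 0, Proposal C 10, Proposal D 6, Proposal E 7, Proposal F 1. Proposal A and Proposal C advance.
Runoff: Proposal A is ranked above Proposal C on 14 ballots, Proposal C above Proposal A on 24.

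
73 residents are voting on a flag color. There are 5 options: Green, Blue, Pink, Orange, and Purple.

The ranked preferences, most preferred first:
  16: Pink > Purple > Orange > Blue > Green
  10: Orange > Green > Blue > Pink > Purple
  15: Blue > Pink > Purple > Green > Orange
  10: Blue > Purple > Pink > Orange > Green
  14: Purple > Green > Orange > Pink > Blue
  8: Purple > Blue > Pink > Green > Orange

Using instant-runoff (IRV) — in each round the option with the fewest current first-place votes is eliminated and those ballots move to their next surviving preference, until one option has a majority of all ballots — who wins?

Purple

Round 1: Green 0, Blue 25, Pink 16, Orange 10, Purple 22. Green eliminated.
Round 2: Blue 25, Pink 16, Orange 10, Purple 22. Orange eliminated.
Round 3: Blue 35, Pink 16, Purple 22. Pink eliminated.
Round 4: Blue 35, Purple 38. Purple has a majority (≥37).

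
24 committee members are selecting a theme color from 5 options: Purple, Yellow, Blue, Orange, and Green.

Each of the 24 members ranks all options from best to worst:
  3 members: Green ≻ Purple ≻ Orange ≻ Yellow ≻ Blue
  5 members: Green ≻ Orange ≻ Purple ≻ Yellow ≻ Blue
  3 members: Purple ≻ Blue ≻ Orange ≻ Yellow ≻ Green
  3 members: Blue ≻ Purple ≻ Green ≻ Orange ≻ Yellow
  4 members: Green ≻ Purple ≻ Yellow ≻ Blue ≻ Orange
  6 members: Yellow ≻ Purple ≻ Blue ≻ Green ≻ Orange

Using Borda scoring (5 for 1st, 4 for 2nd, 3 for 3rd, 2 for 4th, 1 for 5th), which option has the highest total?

Purple: 3×4 + 5×3 + 3×5 + 3×4 + 4×4 + 6×4 = 94
Yellow: 3×2 + 5×2 + 3×2 + 3×1 + 4×3 + 6×5 = 67
Blue: 3×1 + 5×1 + 3×4 + 3×5 + 4×2 + 6×3 = 61
Orange: 3×3 + 5×4 + 3×3 + 3×2 + 4×1 + 6×1 = 54
Green: 3×5 + 5×5 + 3×1 + 3×3 + 4×5 + 6×2 = 84

Purple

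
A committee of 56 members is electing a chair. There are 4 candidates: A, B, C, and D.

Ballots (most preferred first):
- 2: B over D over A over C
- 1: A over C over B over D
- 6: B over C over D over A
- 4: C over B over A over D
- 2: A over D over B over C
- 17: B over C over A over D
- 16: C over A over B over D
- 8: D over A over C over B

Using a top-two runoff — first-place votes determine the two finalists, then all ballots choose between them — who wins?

Round 1 first-place votes: A 3, B 25, C 20, D 8. B and C advance.
Runoff: B is ranked above C on 27 ballots, C above B on 29.

C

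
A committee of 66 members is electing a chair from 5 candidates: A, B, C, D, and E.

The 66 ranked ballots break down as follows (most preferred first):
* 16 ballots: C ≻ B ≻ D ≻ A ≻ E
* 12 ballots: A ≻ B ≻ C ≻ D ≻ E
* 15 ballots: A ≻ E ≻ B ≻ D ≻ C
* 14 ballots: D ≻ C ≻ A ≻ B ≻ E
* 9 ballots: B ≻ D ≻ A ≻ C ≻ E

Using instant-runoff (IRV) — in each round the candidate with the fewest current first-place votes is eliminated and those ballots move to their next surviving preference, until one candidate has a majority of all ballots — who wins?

Round 1: A 27, B 9, C 16, D 14, E 0. E eliminated.
Round 2: A 27, B 9, C 16, D 14. B eliminated.
Round 3: A 27, C 16, D 23. C eliminated.
Round 4: A 27, D 39. D has a majority (≥34).

D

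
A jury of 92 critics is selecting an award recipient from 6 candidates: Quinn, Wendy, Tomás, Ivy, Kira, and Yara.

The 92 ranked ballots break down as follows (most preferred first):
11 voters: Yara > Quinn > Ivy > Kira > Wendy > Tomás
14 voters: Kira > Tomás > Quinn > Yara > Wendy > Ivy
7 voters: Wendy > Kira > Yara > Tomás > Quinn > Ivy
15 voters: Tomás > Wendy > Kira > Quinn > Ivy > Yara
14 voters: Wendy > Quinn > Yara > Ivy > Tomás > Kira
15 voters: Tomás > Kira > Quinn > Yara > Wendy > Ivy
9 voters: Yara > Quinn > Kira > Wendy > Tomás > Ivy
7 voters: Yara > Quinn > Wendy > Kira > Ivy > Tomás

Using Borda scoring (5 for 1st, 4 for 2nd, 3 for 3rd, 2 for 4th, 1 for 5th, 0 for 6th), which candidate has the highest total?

Quinn: 11×4 + 14×3 + 7×1 + 15×2 + 14×4 + 15×3 + 9×4 + 7×4 = 288
Wendy: 11×1 + 14×1 + 7×5 + 15×4 + 14×5 + 15×1 + 9×2 + 7×3 = 244
Tomás: 11×0 + 14×4 + 7×2 + 15×5 + 14×1 + 15×5 + 9×1 + 7×0 = 243
Ivy: 11×3 + 14×0 + 7×0 + 15×1 + 14×2 + 15×0 + 9×0 + 7×1 = 83
Kira: 11×2 + 14×5 + 7×4 + 15×3 + 14×0 + 15×4 + 9×3 + 7×2 = 266
Yara: 11×5 + 14×2 + 7×3 + 15×0 + 14×3 + 15×2 + 9×5 + 7×5 = 256

Quinn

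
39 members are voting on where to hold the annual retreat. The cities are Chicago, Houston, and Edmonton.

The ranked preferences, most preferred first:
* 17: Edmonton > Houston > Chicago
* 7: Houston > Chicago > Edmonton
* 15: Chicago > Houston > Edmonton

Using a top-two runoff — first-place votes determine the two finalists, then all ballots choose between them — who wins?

Chicago

Round 1 first-place votes: Chicago 15, Houston 7, Edmonton 17. Edmonton and Chicago advance.
Runoff: Edmonton is ranked above Chicago on 17 ballots, Chicago above Edmonton on 22.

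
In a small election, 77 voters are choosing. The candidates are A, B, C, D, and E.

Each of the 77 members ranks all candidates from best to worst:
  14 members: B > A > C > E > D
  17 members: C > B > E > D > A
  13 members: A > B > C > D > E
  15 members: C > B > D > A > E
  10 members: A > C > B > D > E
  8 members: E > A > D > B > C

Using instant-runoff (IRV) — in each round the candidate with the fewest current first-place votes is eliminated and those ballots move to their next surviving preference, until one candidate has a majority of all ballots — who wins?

A

Round 1: A 23, B 14, C 32, D 0, E 8. D eliminated.
Round 2: A 23, B 14, C 32, E 8. E eliminated.
Round 3: A 31, B 14, C 32. B eliminated.
Round 4: A 45, C 32. A has a majority (≥39).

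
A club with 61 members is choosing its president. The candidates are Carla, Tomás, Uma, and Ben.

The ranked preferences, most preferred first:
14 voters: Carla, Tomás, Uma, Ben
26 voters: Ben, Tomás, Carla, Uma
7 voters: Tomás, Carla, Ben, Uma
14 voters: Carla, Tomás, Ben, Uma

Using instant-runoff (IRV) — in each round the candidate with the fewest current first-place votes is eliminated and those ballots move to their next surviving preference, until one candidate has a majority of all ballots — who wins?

Round 1: Carla 28, Tomás 7, Uma 0, Ben 26. Uma eliminated.
Round 2: Carla 28, Tomás 7, Ben 26. Tomás eliminated.
Round 3: Carla 35, Ben 26. Carla has a majority (≥31).

Carla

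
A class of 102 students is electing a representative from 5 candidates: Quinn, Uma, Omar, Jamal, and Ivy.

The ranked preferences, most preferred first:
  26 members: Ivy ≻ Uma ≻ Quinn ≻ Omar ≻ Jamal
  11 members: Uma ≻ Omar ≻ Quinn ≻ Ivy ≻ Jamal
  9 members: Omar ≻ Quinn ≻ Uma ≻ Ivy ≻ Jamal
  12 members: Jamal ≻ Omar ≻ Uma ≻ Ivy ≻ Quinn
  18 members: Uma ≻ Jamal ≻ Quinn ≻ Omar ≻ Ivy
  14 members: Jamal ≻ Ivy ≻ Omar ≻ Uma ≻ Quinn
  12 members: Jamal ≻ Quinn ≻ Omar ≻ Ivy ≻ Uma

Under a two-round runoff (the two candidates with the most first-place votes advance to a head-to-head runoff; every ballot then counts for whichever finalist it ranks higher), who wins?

Round 1 first-place votes: Quinn 0, Uma 29, Omar 9, Jamal 38, Ivy 26. Jamal and Uma advance.
Runoff: Jamal is ranked above Uma on 38 ballots, Uma above Jamal on 64.

Uma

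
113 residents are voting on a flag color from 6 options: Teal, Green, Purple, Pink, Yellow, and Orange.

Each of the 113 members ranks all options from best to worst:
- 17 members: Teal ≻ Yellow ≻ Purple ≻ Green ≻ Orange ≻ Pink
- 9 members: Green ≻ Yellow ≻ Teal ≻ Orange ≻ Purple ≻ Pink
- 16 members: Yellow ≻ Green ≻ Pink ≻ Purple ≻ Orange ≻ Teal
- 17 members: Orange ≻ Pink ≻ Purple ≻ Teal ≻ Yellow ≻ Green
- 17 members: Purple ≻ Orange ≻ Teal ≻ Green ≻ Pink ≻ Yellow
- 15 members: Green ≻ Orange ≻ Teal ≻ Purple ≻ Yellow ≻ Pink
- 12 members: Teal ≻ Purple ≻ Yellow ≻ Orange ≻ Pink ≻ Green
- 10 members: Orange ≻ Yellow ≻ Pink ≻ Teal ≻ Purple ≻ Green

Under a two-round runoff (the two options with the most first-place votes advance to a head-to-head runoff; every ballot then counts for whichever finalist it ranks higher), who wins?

Orange

Round 1 first-place votes: Teal 29, Green 24, Purple 17, Pink 0, Yellow 16, Orange 27. Teal and Orange advance.
Runoff: Teal is ranked above Orange on 38 ballots, Orange above Teal on 75.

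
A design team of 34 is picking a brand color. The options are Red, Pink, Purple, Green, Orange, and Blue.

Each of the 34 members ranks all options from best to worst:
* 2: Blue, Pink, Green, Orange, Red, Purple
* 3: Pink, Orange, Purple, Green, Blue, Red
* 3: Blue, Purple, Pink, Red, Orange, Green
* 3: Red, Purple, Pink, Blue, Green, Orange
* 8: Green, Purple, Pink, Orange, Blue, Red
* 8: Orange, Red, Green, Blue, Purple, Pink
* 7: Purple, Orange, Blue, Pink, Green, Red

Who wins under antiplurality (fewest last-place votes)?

Last-place votes: Red 18, Pink 8, Purple 2, Green 3, Orange 3, Blue 0.

Blue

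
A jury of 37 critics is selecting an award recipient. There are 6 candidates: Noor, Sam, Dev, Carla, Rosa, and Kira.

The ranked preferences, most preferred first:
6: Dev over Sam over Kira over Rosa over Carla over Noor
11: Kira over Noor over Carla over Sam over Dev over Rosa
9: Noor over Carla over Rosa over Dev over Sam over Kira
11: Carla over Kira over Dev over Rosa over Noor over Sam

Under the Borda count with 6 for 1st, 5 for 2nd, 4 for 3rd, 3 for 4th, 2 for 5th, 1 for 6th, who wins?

Noor: 6×1 + 11×5 + 9×6 + 11×2 = 137
Sam: 6×5 + 11×3 + 9×2 + 11×1 = 92
Dev: 6×6 + 11×2 + 9×3 + 11×4 = 129
Carla: 6×2 + 11×4 + 9×5 + 11×6 = 167
Rosa: 6×3 + 11×1 + 9×4 + 11×3 = 98
Kira: 6×4 + 11×6 + 9×1 + 11×5 = 154

Carla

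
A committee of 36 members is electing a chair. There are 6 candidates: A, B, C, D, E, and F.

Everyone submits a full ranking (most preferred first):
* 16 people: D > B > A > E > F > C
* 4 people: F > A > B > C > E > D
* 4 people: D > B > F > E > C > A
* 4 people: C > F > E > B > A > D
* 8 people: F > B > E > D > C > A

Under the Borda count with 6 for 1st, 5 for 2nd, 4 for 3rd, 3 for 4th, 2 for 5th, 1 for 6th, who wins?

A: 16×4 + 4×5 + 4×1 + 4×2 + 8×1 = 104
B: 16×5 + 4×4 + 4×5 + 4×3 + 8×5 = 168
C: 16×1 + 4×3 + 4×2 + 4×6 + 8×2 = 76
D: 16×6 + 4×1 + 4×6 + 4×1 + 8×3 = 152
E: 16×3 + 4×2 + 4×3 + 4×4 + 8×4 = 116
F: 16×2 + 4×6 + 4×4 + 4×5 + 8×6 = 140

B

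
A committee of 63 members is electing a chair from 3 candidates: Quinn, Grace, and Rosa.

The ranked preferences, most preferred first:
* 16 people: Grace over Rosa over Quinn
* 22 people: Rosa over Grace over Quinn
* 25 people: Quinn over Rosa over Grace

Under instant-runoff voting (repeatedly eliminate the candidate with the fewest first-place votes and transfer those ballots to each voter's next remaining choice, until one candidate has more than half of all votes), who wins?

Round 1: Quinn 25, Grace 16, Rosa 22. Grace eliminated.
Round 2: Quinn 25, Rosa 38. Rosa has a majority (≥32).

Rosa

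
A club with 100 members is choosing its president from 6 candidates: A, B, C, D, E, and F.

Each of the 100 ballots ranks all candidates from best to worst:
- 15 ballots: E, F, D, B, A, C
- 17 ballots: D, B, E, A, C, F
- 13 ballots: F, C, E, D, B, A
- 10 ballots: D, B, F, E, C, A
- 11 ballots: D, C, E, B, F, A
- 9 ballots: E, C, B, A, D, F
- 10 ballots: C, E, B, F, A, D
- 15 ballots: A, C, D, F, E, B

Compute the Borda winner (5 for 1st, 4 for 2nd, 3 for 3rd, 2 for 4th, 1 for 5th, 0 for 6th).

E

A: 15×1 + 17×2 + 13×0 + 10×0 + 11×0 + 9×2 + 10×1 + 15×5 = 152
B: 15×2 + 17×4 + 13×1 + 10×4 + 11×2 + 9×3 + 10×3 + 15×0 = 230
C: 15×0 + 17×1 + 13×4 + 10×1 + 11×4 + 9×4 + 10×5 + 15×4 = 269
D: 15×3 + 17×5 + 13×2 + 10×5 + 11×5 + 9×1 + 10×0 + 15×3 = 315
E: 15×5 + 17×3 + 13×3 + 10×2 + 11×3 + 9×5 + 10×4 + 15×1 = 318
F: 15×4 + 17×0 + 13×5 + 10×3 + 11×1 + 9×0 + 10×2 + 15×2 = 216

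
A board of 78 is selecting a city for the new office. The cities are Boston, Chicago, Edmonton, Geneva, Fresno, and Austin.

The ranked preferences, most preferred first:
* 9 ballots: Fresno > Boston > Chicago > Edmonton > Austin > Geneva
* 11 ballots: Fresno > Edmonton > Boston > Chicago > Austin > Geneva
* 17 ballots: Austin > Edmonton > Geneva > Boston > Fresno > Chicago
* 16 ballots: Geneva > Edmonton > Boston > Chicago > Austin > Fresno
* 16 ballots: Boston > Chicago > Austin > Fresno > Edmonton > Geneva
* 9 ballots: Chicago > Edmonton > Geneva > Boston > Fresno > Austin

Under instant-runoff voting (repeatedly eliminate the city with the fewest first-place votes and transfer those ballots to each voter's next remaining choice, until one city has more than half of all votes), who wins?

Austin

Round 1: Boston 16, Chicago 9, Edmonton 0, Geneva 16, Fresno 20, Austin 17. Edmonton eliminated.
Round 2: Boston 16, Chicago 9, Geneva 16, Fresno 20, Austin 17. Chicago eliminated.
Round 3: Boston 16, Geneva 25, Fresno 20, Austin 17. Boston eliminated.
Round 4: Geneva 25, Fresno 20, Austin 33. Fresno eliminated.
Round 5: Geneva 25, Austin 53. Austin has a majority (≥40).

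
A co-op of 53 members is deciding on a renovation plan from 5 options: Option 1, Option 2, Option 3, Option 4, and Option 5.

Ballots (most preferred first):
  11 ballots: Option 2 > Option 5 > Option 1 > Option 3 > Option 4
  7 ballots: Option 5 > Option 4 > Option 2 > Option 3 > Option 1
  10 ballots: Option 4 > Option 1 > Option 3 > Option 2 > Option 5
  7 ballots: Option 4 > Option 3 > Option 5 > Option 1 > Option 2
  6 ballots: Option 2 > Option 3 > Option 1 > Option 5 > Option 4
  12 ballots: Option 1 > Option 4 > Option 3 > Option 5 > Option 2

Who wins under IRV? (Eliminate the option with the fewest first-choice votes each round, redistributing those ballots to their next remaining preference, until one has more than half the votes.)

Option 4

Round 1: Option 1 12, Option 2 17, Option 3 0, Option 4 17, Option 5 7. Option 3 eliminated.
Round 2: Option 1 12, Option 2 17, Option 4 17, Option 5 7. Option 5 eliminated.
Round 3: Option 1 12, Option 2 17, Option 4 24. Option 1 eliminated.
Round 4: Option 2 17, Option 4 36. Option 4 has a majority (≥27).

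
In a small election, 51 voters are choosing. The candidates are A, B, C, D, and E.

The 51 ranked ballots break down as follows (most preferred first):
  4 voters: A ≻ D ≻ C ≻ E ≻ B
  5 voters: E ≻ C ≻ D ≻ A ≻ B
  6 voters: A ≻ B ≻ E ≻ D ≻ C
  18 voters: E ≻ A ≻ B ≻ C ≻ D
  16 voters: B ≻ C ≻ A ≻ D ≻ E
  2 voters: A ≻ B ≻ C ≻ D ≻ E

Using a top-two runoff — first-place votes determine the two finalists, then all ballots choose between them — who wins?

E

Round 1 first-place votes: A 12, B 16, C 0, D 0, E 23. E and B advance.
Runoff: E is ranked above B on 27 ballots, B above E on 24.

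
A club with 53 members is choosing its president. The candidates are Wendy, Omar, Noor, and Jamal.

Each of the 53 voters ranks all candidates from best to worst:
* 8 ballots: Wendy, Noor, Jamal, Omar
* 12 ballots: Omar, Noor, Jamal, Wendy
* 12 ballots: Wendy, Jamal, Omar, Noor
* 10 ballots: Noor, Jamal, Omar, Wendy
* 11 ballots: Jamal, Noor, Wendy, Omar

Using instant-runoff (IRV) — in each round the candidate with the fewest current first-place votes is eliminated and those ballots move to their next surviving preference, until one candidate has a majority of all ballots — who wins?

Jamal

Round 1: Wendy 20, Omar 12, Noor 10, Jamal 11. Noor eliminated.
Round 2: Wendy 20, Omar 12, Jamal 21. Omar eliminated.
Round 3: Wendy 20, Jamal 33. Jamal has a majority (≥27).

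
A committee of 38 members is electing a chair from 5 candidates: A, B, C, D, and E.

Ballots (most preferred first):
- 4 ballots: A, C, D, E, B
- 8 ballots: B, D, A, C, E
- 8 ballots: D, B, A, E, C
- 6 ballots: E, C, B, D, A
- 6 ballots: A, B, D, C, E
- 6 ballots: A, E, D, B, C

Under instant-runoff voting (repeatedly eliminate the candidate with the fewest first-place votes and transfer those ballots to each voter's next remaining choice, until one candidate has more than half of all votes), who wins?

Round 1: A 16, B 8, C 0, D 8, E 6. C eliminated.
Round 2: A 16, B 8, D 8, E 6. E eliminated.
Round 3: A 16, B 14, D 8. D eliminated.
Round 4: A 16, B 22. B has a majority (≥20).

B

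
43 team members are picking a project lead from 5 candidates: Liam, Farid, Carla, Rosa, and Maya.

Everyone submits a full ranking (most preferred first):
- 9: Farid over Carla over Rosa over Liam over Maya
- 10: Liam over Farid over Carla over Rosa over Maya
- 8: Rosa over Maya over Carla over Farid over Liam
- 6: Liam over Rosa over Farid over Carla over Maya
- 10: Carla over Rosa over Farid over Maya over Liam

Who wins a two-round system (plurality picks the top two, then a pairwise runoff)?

Carla

Round 1 first-place votes: Liam 16, Farid 9, Carla 10, Rosa 8, Maya 0. Liam and Carla advance.
Runoff: Liam is ranked above Carla on 16 ballots, Carla above Liam on 27.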